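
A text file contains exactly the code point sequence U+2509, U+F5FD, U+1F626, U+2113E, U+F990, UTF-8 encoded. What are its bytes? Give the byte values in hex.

E2 94 89 EF 97 BD F0 9F 98 A6 F0 A1 84 BE EF A6 90

U+2509: 3-byte form → E2 94 89.
U+F5FD: 3-byte form → EF 97 BD.
U+1F626: 4-byte form → F0 9F 98 A6.
U+2113E: 4-byte form → F0 A1 84 BE.
U+F990: 3-byte form → EF A6 90.
Concatenated (17 bytes): E2 94 89 EF 97 BD F0 9F 98 A6 F0 A1 84 BE EF A6 90.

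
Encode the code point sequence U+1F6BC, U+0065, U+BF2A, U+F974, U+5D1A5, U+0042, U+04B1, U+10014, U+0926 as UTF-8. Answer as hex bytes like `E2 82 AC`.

F0 9F 9A BC 65 EB BC AA EF A5 B4 F1 9D 86 A5 42 D2 B1 F0 90 80 94 E0 A4 A6

U+1F6BC: 4-byte form → F0 9F 9A BC.
U+0065: 1-byte form → 65.
U+BF2A: 3-byte form → EB BC AA.
U+F974: 3-byte form → EF A5 B4.
U+5D1A5: 4-byte form → F1 9D 86 A5.
U+0042: 1-byte form → 42.
U+04B1: 2-byte form → D2 B1.
U+10014: 4-byte form → F0 90 80 94.
U+0926: 3-byte form → E0 A4 A6.
Concatenated (25 bytes): F0 9F 9A BC 65 EB BC AA EF A5 B4 F1 9D 86 A5 42 D2 B1 F0 90 80 94 E0 A4 A6.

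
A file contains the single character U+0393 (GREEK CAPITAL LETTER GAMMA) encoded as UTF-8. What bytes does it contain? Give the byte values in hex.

U+0393 = 0x393 = 915 decimal. In range U+0080–U+07FF → 2-byte form: 110xxxxx 10xxxxxx.
Binary (11 bits): 01110010011.
Split 5+6: 01110 | 010011.
Byte 1: 11001110 = 0xCE.
Byte 2: 10010011 = 0x93.

CE 93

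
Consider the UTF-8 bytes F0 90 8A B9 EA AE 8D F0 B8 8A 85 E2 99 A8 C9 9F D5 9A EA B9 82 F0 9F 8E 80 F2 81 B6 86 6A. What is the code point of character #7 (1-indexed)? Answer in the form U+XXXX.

Offset 0: leading byte 0xF0 = 11110000 → 4-byte char #1 = F0 90 8A B9.
Offset 4: leading byte 0xEA = 11101010 → 3-byte char #2 = EA AE 8D.
Offset 7: leading byte 0xF0 = 11110000 → 4-byte char #3 = F0 B8 8A 85.
Offset 11: leading byte 0xE2 = 11100010 → 3-byte char #4 = E2 99 A8.
Offset 14: leading byte 0xC9 = 11001001 → 2-byte char #5 = C9 9F.
Offset 16: leading byte 0xD5 = 11010101 → 2-byte char #6 = D5 9A.
Offset 18: leading byte 0xEA = 11101010 → 3-byte char #7 = EA B9 82.
Leading byte 0xEA = 11101010 matches 1110xxxx → 3-byte sequence.
Byte 1: 0xEA = 11101010, payload 1010 (4 bits).
Byte 2: 0xB9 = 10111001 (10xxxxxx ✓), payload 111001.
Byte 3: 0x82 = 10000010 (10xxxxxx ✓), payload 000010.
Concatenate: 1010111001000010 = 0xAE42 (16 bits → U+AE42).

U+AE42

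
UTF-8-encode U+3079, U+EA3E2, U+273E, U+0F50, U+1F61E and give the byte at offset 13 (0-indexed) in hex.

U+3079 → 3-byte form E3 81 B9 at offsets 0–2.
U+EA3E2 → 4-byte form F3 AA 8F A2 at offsets 3–6.
U+273E → 3-byte form E2 9C BE at offsets 7–9.
U+0F50 → 3-byte form E0 BD 90 at offsets 10–12.
U+1F61E → 4-byte form F0 9F 98 9E at offsets 13–16.
Offset 13 falls in char 5's range; it's byte 1 of F0 9F 98 9E = 0xF0.

0xF0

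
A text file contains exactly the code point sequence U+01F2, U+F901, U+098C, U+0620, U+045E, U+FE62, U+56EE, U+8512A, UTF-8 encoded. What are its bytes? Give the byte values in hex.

U+01F2: 2-byte form → C7 B2.
U+F901: 3-byte form → EF A4 81.
U+098C: 3-byte form → E0 A6 8C.
U+0620: 2-byte form → D8 A0.
U+045E: 2-byte form → D1 9E.
U+FE62: 3-byte form → EF B9 A2.
U+56EE: 3-byte form → E5 9B AE.
U+8512A: 4-byte form → F2 85 84 AA.
Concatenated (22 bytes): C7 B2 EF A4 81 E0 A6 8C D8 A0 D1 9E EF B9 A2 E5 9B AE F2 85 84 AA.

C7 B2 EF A4 81 E0 A6 8C D8 A0 D1 9E EF B9 A2 E5 9B AE F2 85 84 AA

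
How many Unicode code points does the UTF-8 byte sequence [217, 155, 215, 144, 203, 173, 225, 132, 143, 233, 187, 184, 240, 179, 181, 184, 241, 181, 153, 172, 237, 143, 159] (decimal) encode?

Byte at offset 0: 0xD9 = 11011001 → 2-byte char (#1). Advance 2.
Byte at offset 2: 0xD7 = 11010111 → 2-byte char (#2). Advance 2.
Byte at offset 4: 0xCB = 11001011 → 2-byte char (#3). Advance 2.
Byte at offset 6: 0xE1 = 11100001 → 3-byte char (#4). Advance 3.
Byte at offset 9: 0xE9 = 11101001 → 3-byte char (#5). Advance 3.
Byte at offset 12: 0xF0 = 11110000 → 4-byte char (#6). Advance 4.
Byte at offset 16: 0xF1 = 11110001 → 4-byte char (#7). Advance 4.
Byte at offset 20: 0xED = 11101101 → 3-byte char (#8). Advance 3.
Reached end at offset 23 after 8 code points.

8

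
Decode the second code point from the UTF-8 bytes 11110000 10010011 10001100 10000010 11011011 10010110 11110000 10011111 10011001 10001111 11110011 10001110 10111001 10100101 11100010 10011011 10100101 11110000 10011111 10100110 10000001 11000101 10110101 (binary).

Offset 0: leading byte 0xF0 = 11110000 → 4-byte char #1 = F0 93 8C 82.
Offset 4: leading byte 0xDB = 11011011 → 2-byte char #2 = DB 96.
Leading byte 0xDB = 11011011 matches 110xxxxx → 2-byte sequence.
Byte 1: 0xDB = 11011011, payload 11011 (5 bits).
Byte 2: 0x96 = 10010110 (10xxxxxx ✓), payload 010110.
Concatenate: 11011010110 = 0x6D6 (11 bits → U+06D6).

U+06D6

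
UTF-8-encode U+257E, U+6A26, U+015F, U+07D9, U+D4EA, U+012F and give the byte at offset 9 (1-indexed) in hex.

1-indexed offset 9 is 0-indexed offset 8.
U+257E → 3-byte form E2 95 BE at offsets 0–2.
U+6A26 → 3-byte form E6 A8 A6 at offsets 3–5.
U+015F → 2-byte form C5 9F at offsets 6–7.
U+07D9 → 2-byte form DF 99 at offsets 8–9.
Offset 8 falls in char 4's range; it's byte 1 of DF 99 = 0xDF.

0xDF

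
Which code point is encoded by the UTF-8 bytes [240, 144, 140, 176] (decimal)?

U+10330

Leading byte 0xF0 = 11110000 matches 11110xxx → 4-byte sequence.
Byte 1: 0xF0 = 11110000, payload 000 (3 bits).
Byte 2: 0x90 = 10010000 (10xxxxxx ✓), payload 010000.
Byte 3: 0x8C = 10001100 (10xxxxxx ✓), payload 001100.
Byte 4: 0xB0 = 10110000 (10xxxxxx ✓), payload 110000.
Concatenate: 000010000001100110000 = 0x10330 (21 bits → U+10330).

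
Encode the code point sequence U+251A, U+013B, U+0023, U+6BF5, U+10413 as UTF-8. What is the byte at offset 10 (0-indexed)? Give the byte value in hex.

U+251A → 3-byte form E2 94 9A at offsets 0–2.
U+013B → 2-byte form C4 BB at offsets 3–4.
U+0023 → 1-byte form 23 at offsets 5–5.
U+6BF5 → 3-byte form E6 AF B5 at offsets 6–8.
U+10413 → 4-byte form F0 90 90 93 at offsets 9–12.
Offset 10 falls in char 5's range; it's byte 2 of F0 90 90 93 = 0x90.

0x90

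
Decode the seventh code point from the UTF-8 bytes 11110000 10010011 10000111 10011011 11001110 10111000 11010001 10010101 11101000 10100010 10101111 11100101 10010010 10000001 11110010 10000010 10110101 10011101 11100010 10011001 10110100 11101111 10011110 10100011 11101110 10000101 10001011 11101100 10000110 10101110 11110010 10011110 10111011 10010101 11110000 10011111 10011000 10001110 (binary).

Offset 0: leading byte 0xF0 = 11110000 → 4-byte char #1 = F0 93 87 9B.
Offset 4: leading byte 0xCE = 11001110 → 2-byte char #2 = CE B8.
Offset 6: leading byte 0xD1 = 11010001 → 2-byte char #3 = D1 95.
Offset 8: leading byte 0xE8 = 11101000 → 3-byte char #4 = E8 A2 AF.
Offset 11: leading byte 0xE5 = 11100101 → 3-byte char #5 = E5 92 81.
Offset 14: leading byte 0xF2 = 11110010 → 4-byte char #6 = F2 82 B5 9D.
Offset 18: leading byte 0xE2 = 11100010 → 3-byte char #7 = E2 99 B4.
Leading byte 0xE2 = 11100010 matches 1110xxxx → 3-byte sequence.
Byte 1: 0xE2 = 11100010, payload 0010 (4 bits).
Byte 2: 0x99 = 10011001 (10xxxxxx ✓), payload 011001.
Byte 3: 0xB4 = 10110100 (10xxxxxx ✓), payload 110100.
Concatenate: 0010011001110100 = 0x2674 (16 bits → U+2674).

U+2674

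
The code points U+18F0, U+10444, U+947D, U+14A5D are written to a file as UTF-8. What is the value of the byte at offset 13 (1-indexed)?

1-indexed offset 13 is 0-indexed offset 12.
U+18F0 → 3-byte form E1 A3 B0 at offsets 0–2.
U+10444 → 4-byte form F0 90 91 84 at offsets 3–6.
U+947D → 3-byte form E9 91 BD at offsets 7–9.
U+14A5D → 4-byte form F0 94 A9 9D at offsets 10–13.
Offset 12 falls in char 4's range; it's byte 3 of F0 94 A9 9D = 0xA9.

0xA9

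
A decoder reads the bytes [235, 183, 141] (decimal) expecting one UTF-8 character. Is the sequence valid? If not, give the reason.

Leading byte 0xEB = 11101011 → 3-byte form.
Continuation bytes 0xB7=10110111, 0x8D=10001101 all match 10xxxxxx.
Decoded value 0xBDCD is ≥ 0x800 (shortest form) and not a surrogate.

valid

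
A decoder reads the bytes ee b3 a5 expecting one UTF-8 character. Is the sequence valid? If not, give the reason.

Leading byte 0xEE = 11101110 → 3-byte form.
Continuation bytes 0xB3=10110011, 0xA5=10100101 all match 10xxxxxx.
Decoded value 0xECE5 is ≥ 0x800 (shortest form) and not a surrogate.

valid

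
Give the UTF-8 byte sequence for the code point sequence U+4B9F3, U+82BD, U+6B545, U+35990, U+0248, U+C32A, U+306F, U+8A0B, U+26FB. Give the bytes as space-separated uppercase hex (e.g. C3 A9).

F1 8B A7 B3 E8 8A BD F1 AB 95 85 F0 B5 A6 90 C9 88 EC 8C AA E3 81 AF E8 A8 8B E2 9B BB

U+4B9F3: 4-byte form → F1 8B A7 B3.
U+82BD: 3-byte form → E8 8A BD.
U+6B545: 4-byte form → F1 AB 95 85.
U+35990: 4-byte form → F0 B5 A6 90.
U+0248: 2-byte form → C9 88.
U+C32A: 3-byte form → EC 8C AA.
U+306F: 3-byte form → E3 81 AF.
U+8A0B: 3-byte form → E8 A8 8B.
U+26FB: 3-byte form → E2 9B BB.
Concatenated (29 bytes): F1 8B A7 B3 E8 8A BD F1 AB 95 85 F0 B5 A6 90 C9 88 EC 8C AA E3 81 AF E8 A8 8B E2 9B BB.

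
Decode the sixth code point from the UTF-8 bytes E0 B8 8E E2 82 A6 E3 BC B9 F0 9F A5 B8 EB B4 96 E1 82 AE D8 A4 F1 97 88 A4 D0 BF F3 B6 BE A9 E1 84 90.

U+10AE

Offset 0: leading byte 0xE0 = 11100000 → 3-byte char #1 = E0 B8 8E.
Offset 3: leading byte 0xE2 = 11100010 → 3-byte char #2 = E2 82 A6.
Offset 6: leading byte 0xE3 = 11100011 → 3-byte char #3 = E3 BC B9.
Offset 9: leading byte 0xF0 = 11110000 → 4-byte char #4 = F0 9F A5 B8.
Offset 13: leading byte 0xEB = 11101011 → 3-byte char #5 = EB B4 96.
Offset 16: leading byte 0xE1 = 11100001 → 3-byte char #6 = E1 82 AE.
Leading byte 0xE1 = 11100001 matches 1110xxxx → 3-byte sequence.
Byte 1: 0xE1 = 11100001, payload 0001 (4 bits).
Byte 2: 0x82 = 10000010 (10xxxxxx ✓), payload 000010.
Byte 3: 0xAE = 10101110 (10xxxxxx ✓), payload 101110.
Concatenate: 0001000010101110 = 0x10AE (16 bits → U+10AE).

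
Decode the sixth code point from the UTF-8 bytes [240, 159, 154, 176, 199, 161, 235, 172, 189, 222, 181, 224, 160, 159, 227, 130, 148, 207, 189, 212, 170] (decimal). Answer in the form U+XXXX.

Offset 0: leading byte 0xF0 = 11110000 → 4-byte char #1 = F0 9F 9A B0.
Offset 4: leading byte 0xC7 = 11000111 → 2-byte char #2 = C7 A1.
Offset 6: leading byte 0xEB = 11101011 → 3-byte char #3 = EB AC BD.
Offset 9: leading byte 0xDE = 11011110 → 2-byte char #4 = DE B5.
Offset 11: leading byte 0xE0 = 11100000 → 3-byte char #5 = E0 A0 9F.
Offset 14: leading byte 0xE3 = 11100011 → 3-byte char #6 = E3 82 94.
Leading byte 0xE3 = 11100011 matches 1110xxxx → 3-byte sequence.
Byte 1: 0xE3 = 11100011, payload 0011 (4 bits).
Byte 2: 0x82 = 10000010 (10xxxxxx ✓), payload 000010.
Byte 3: 0x94 = 10010100 (10xxxxxx ✓), payload 010100.
Concatenate: 0011000010010100 = 0x3094 (16 bits → U+3094).

U+3094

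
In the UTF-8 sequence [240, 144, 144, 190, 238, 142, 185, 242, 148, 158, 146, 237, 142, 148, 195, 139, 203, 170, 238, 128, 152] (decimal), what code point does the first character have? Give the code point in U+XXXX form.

U+1043E

Offset 0: leading byte 0xF0 = 11110000 → 4-byte char #1 = F0 90 90 BE.
Leading byte 0xF0 = 11110000 matches 11110xxx → 4-byte sequence.
Byte 1: 0xF0 = 11110000, payload 000 (3 bits).
Byte 2: 0x90 = 10010000 (10xxxxxx ✓), payload 010000.
Byte 3: 0x90 = 10010000 (10xxxxxx ✓), payload 010000.
Byte 4: 0xBE = 10111110 (10xxxxxx ✓), payload 111110.
Concatenate: 000010000010000111110 = 0x1043E (21 bits → U+1043E).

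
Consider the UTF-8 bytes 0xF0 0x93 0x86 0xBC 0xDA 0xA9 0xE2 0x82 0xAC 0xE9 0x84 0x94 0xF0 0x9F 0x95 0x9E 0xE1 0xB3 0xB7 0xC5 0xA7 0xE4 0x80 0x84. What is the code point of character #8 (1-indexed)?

Offset 0: leading byte 0xF0 = 11110000 → 4-byte char #1 = F0 93 86 BC.
Offset 4: leading byte 0xDA = 11011010 → 2-byte char #2 = DA A9.
Offset 6: leading byte 0xE2 = 11100010 → 3-byte char #3 = E2 82 AC.
Offset 9: leading byte 0xE9 = 11101001 → 3-byte char #4 = E9 84 94.
Offset 12: leading byte 0xF0 = 11110000 → 4-byte char #5 = F0 9F 95 9E.
Offset 16: leading byte 0xE1 = 11100001 → 3-byte char #6 = E1 B3 B7.
Offset 19: leading byte 0xC5 = 11000101 → 2-byte char #7 = C5 A7.
Offset 21: leading byte 0xE4 = 11100100 → 3-byte char #8 = E4 80 84.
Leading byte 0xE4 = 11100100 matches 1110xxxx → 3-byte sequence.
Byte 1: 0xE4 = 11100100, payload 0100 (4 bits).
Byte 2: 0x80 = 10000000 (10xxxxxx ✓), payload 000000.
Byte 3: 0x84 = 10000100 (10xxxxxx ✓), payload 000100.
Concatenate: 0100000000000100 = 0x4004 (16 bits → U+4004).

U+4004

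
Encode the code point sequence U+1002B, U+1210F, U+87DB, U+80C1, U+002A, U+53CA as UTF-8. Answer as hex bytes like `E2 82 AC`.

U+1002B: 4-byte form → F0 90 80 AB.
U+1210F: 4-byte form → F0 92 84 8F.
U+87DB: 3-byte form → E8 9F 9B.
U+80C1: 3-byte form → E8 83 81.
U+002A: 1-byte form → 2A.
U+53CA: 3-byte form → E5 8F 8A.
Concatenated (18 bytes): F0 90 80 AB F0 92 84 8F E8 9F 9B E8 83 81 2A E5 8F 8A.

F0 90 80 AB F0 92 84 8F E8 9F 9B E8 83 81 2A E5 8F 8A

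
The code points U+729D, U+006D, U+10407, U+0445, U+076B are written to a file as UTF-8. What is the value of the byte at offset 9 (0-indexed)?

U+729D → 3-byte form E7 8A 9D at offsets 0–2.
U+006D → 1-byte form 6D at offsets 3–3.
U+10407 → 4-byte form F0 90 90 87 at offsets 4–7.
U+0445 → 2-byte form D1 85 at offsets 8–9.
Offset 9 falls in char 4's range; it's byte 2 of D1 85 = 0x85.

0x85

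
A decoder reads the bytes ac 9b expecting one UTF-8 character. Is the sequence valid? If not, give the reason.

invalid (continuation byte with no leading byte)

Byte 0xAC = 10101100 has the form 10xxxxxx — a continuation byte — but there is no preceding leading byte.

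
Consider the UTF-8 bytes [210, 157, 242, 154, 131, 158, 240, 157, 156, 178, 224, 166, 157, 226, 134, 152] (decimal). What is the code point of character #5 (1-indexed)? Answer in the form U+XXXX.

Offset 0: leading byte 0xD2 = 11010010 → 2-byte char #1 = D2 9D.
Offset 2: leading byte 0xF2 = 11110010 → 4-byte char #2 = F2 9A 83 9E.
Offset 6: leading byte 0xF0 = 11110000 → 4-byte char #3 = F0 9D 9C B2.
Offset 10: leading byte 0xE0 = 11100000 → 3-byte char #4 = E0 A6 9D.
Offset 13: leading byte 0xE2 = 11100010 → 3-byte char #5 = E2 86 98.
Leading byte 0xE2 = 11100010 matches 1110xxxx → 3-byte sequence.
Byte 1: 0xE2 = 11100010, payload 0010 (4 bits).
Byte 2: 0x86 = 10000110 (10xxxxxx ✓), payload 000110.
Byte 3: 0x98 = 10011000 (10xxxxxx ✓), payload 011000.
Concatenate: 0010000110011000 = 0x2198 (16 bits → U+2198).

U+2198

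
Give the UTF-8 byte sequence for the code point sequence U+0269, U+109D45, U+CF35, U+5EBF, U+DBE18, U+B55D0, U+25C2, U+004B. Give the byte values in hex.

U+0269: 2-byte form → C9 A9.
U+109D45: 4-byte form → F4 89 B5 85.
U+CF35: 3-byte form → EC BC B5.
U+5EBF: 3-byte form → E5 BA BF.
U+DBE18: 4-byte form → F3 9B B8 98.
U+B55D0: 4-byte form → F2 B5 97 90.
U+25C2: 3-byte form → E2 97 82.
U+004B: 1-byte form → 4B.
Concatenated (24 bytes): C9 A9 F4 89 B5 85 EC BC B5 E5 BA BF F3 9B B8 98 F2 B5 97 90 E2 97 82 4B.

C9 A9 F4 89 B5 85 EC BC B5 E5 BA BF F3 9B B8 98 F2 B5 97 90 E2 97 82 4B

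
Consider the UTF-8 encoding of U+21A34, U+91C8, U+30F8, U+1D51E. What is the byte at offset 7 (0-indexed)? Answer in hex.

0xE3

U+21A34 → 4-byte form F0 A1 A8 B4 at offsets 0–3.
U+91C8 → 3-byte form E9 87 88 at offsets 4–6.
U+30F8 → 3-byte form E3 83 B8 at offsets 7–9.
Offset 7 falls in char 3's range; it's byte 1 of E3 83 B8 = 0xE3.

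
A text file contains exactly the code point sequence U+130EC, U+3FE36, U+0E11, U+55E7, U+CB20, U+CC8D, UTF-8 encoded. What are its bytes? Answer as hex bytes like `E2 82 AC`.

F0 93 83 AC F0 BF B8 B6 E0 B8 91 E5 97 A7 EC AC A0 EC B2 8D

U+130EC: 4-byte form → F0 93 83 AC.
U+3FE36: 4-byte form → F0 BF B8 B6.
U+0E11: 3-byte form → E0 B8 91.
U+55E7: 3-byte form → E5 97 A7.
U+CB20: 3-byte form → EC AC A0.
U+CC8D: 3-byte form → EC B2 8D.
Concatenated (20 bytes): F0 93 83 AC F0 BF B8 B6 E0 B8 91 E5 97 A7 EC AC A0 EC B2 8D.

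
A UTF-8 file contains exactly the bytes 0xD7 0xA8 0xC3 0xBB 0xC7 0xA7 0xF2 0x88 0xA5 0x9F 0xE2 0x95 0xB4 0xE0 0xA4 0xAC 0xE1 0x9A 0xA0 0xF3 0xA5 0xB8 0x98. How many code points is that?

8

Byte at offset 0: 0xD7 = 11010111 → 2-byte char (#1). Advance 2.
Byte at offset 2: 0xC3 = 11000011 → 2-byte char (#2). Advance 2.
Byte at offset 4: 0xC7 = 11000111 → 2-byte char (#3). Advance 2.
Byte at offset 6: 0xF2 = 11110010 → 4-byte char (#4). Advance 4.
Byte at offset 10: 0xE2 = 11100010 → 3-byte char (#5). Advance 3.
Byte at offset 13: 0xE0 = 11100000 → 3-byte char (#6). Advance 3.
Byte at offset 16: 0xE1 = 11100001 → 3-byte char (#7). Advance 3.
Byte at offset 19: 0xF3 = 11110011 → 4-byte char (#8). Advance 4.
Reached end at offset 23 after 8 code points.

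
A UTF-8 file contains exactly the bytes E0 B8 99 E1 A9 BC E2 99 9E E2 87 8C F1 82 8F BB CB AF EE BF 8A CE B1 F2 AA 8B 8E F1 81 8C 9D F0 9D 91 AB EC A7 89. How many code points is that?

12

Byte at offset 0: 0xE0 = 11100000 → 3-byte char (#1). Advance 3.
Byte at offset 3: 0xE1 = 11100001 → 3-byte char (#2). Advance 3.
Byte at offset 6: 0xE2 = 11100010 → 3-byte char (#3). Advance 3.
Byte at offset 9: 0xE2 = 11100010 → 3-byte char (#4). Advance 3.
Byte at offset 12: 0xF1 = 11110001 → 4-byte char (#5). Advance 4.
Byte at offset 16: 0xCB = 11001011 → 2-byte char (#6). Advance 2.
Byte at offset 18: 0xEE = 11101110 → 3-byte char (#7). Advance 3.
Byte at offset 21: 0xCE = 11001110 → 2-byte char (#8). Advance 2.
Byte at offset 23: 0xF2 = 11110010 → 4-byte char (#9). Advance 4.
Byte at offset 27: 0xF1 = 11110001 → 4-byte char (#10). Advance 4.
Byte at offset 31: 0xF0 = 11110000 → 4-byte char (#11). Advance 4.
Byte at offset 35: 0xEC = 11101100 → 3-byte char (#12). Advance 3.
Reached end at offset 38 after 12 code points.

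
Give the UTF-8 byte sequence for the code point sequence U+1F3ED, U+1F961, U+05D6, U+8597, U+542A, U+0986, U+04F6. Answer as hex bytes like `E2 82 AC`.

F0 9F 8F AD F0 9F A5 A1 D7 96 E8 96 97 E5 90 AA E0 A6 86 D3 B6

U+1F3ED: 4-byte form → F0 9F 8F AD.
U+1F961: 4-byte form → F0 9F A5 A1.
U+05D6: 2-byte form → D7 96.
U+8597: 3-byte form → E8 96 97.
U+542A: 3-byte form → E5 90 AA.
U+0986: 3-byte form → E0 A6 86.
U+04F6: 2-byte form → D3 B6.
Concatenated (21 bytes): F0 9F 8F AD F0 9F A5 A1 D7 96 E8 96 97 E5 90 AA E0 A6 86 D3 B6.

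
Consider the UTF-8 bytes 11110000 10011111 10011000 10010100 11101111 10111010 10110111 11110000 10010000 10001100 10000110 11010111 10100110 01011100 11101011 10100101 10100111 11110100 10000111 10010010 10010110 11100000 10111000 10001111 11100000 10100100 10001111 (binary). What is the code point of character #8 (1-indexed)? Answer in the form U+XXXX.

U+0E0F

Offset 0: leading byte 0xF0 = 11110000 → 4-byte char #1 = F0 9F 98 94.
Offset 4: leading byte 0xEF = 11101111 → 3-byte char #2 = EF BA B7.
Offset 7: leading byte 0xF0 = 11110000 → 4-byte char #3 = F0 90 8C 86.
Offset 11: leading byte 0xD7 = 11010111 → 2-byte char #4 = D7 A6.
Offset 13: leading byte 0x5C = 01011100 → 1-byte char #5 = 5C.
Offset 14: leading byte 0xEB = 11101011 → 3-byte char #6 = EB A5 A7.
Offset 17: leading byte 0xF4 = 11110100 → 4-byte char #7 = F4 87 92 96.
Offset 21: leading byte 0xE0 = 11100000 → 3-byte char #8 = E0 B8 8F.
Leading byte 0xE0 = 11100000 matches 1110xxxx → 3-byte sequence.
Byte 1: 0xE0 = 11100000, payload 0000 (4 bits).
Byte 2: 0xB8 = 10111000 (10xxxxxx ✓), payload 111000.
Byte 3: 0x8F = 10001111 (10xxxxxx ✓), payload 001111.
Concatenate: 0000111000001111 = 0xE0F (16 bits → U+0E0F).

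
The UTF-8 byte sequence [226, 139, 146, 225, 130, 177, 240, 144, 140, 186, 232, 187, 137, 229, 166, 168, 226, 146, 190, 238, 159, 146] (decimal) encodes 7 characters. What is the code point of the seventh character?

U+E7D2

Offset 0: leading byte 0xE2 = 11100010 → 3-byte char #1 = E2 8B 92.
Offset 3: leading byte 0xE1 = 11100001 → 3-byte char #2 = E1 82 B1.
Offset 6: leading byte 0xF0 = 11110000 → 4-byte char #3 = F0 90 8C BA.
Offset 10: leading byte 0xE8 = 11101000 → 3-byte char #4 = E8 BB 89.
Offset 13: leading byte 0xE5 = 11100101 → 3-byte char #5 = E5 A6 A8.
Offset 16: leading byte 0xE2 = 11100010 → 3-byte char #6 = E2 92 BE.
Offset 19: leading byte 0xEE = 11101110 → 3-byte char #7 = EE 9F 92.
Leading byte 0xEE = 11101110 matches 1110xxxx → 3-byte sequence.
Byte 1: 0xEE = 11101110, payload 1110 (4 bits).
Byte 2: 0x9F = 10011111 (10xxxxxx ✓), payload 011111.
Byte 3: 0x92 = 10010010 (10xxxxxx ✓), payload 010010.
Concatenate: 1110011111010010 = 0xE7D2 (16 bits → U+E7D2).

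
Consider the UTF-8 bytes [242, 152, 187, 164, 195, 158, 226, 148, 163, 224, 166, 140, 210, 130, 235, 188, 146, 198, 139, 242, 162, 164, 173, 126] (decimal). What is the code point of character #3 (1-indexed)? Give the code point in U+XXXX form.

U+2523

Offset 0: leading byte 0xF2 = 11110010 → 4-byte char #1 = F2 98 BB A4.
Offset 4: leading byte 0xC3 = 11000011 → 2-byte char #2 = C3 9E.
Offset 6: leading byte 0xE2 = 11100010 → 3-byte char #3 = E2 94 A3.
Leading byte 0xE2 = 11100010 matches 1110xxxx → 3-byte sequence.
Byte 1: 0xE2 = 11100010, payload 0010 (4 bits).
Byte 2: 0x94 = 10010100 (10xxxxxx ✓), payload 010100.
Byte 3: 0xA3 = 10100011 (10xxxxxx ✓), payload 100011.
Concatenate: 0010010100100011 = 0x2523 (16 bits → U+2523).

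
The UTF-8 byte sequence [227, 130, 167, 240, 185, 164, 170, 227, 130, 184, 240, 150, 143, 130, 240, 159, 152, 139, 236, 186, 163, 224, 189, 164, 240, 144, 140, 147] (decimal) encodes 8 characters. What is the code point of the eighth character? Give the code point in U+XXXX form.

U+10313

Offset 0: leading byte 0xE3 = 11100011 → 3-byte char #1 = E3 82 A7.
Offset 3: leading byte 0xF0 = 11110000 → 4-byte char #2 = F0 B9 A4 AA.
Offset 7: leading byte 0xE3 = 11100011 → 3-byte char #3 = E3 82 B8.
Offset 10: leading byte 0xF0 = 11110000 → 4-byte char #4 = F0 96 8F 82.
Offset 14: leading byte 0xF0 = 11110000 → 4-byte char #5 = F0 9F 98 8B.
Offset 18: leading byte 0xEC = 11101100 → 3-byte char #6 = EC BA A3.
Offset 21: leading byte 0xE0 = 11100000 → 3-byte char #7 = E0 BD A4.
Offset 24: leading byte 0xF0 = 11110000 → 4-byte char #8 = F0 90 8C 93.
Leading byte 0xF0 = 11110000 matches 11110xxx → 4-byte sequence.
Byte 1: 0xF0 = 11110000, payload 000 (3 bits).
Byte 2: 0x90 = 10010000 (10xxxxxx ✓), payload 010000.
Byte 3: 0x8C = 10001100 (10xxxxxx ✓), payload 001100.
Byte 4: 0x93 = 10010011 (10xxxxxx ✓), payload 010011.
Concatenate: 000010000001100010011 = 0x10313 (21 bits → U+10313).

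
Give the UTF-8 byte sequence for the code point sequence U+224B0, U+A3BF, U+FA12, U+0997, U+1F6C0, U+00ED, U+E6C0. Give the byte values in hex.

F0 A2 92 B0 EA 8E BF EF A8 92 E0 A6 97 F0 9F 9B 80 C3 AD EE 9B 80

U+224B0: 4-byte form → F0 A2 92 B0.
U+A3BF: 3-byte form → EA 8E BF.
U+FA12: 3-byte form → EF A8 92.
U+0997: 3-byte form → E0 A6 97.
U+1F6C0: 4-byte form → F0 9F 9B 80.
U+00ED: 2-byte form → C3 AD.
U+E6C0: 3-byte form → EE 9B 80.
Concatenated (22 bytes): F0 A2 92 B0 EA 8E BF EF A8 92 E0 A6 97 F0 9F 9B 80 C3 AD EE 9B 80.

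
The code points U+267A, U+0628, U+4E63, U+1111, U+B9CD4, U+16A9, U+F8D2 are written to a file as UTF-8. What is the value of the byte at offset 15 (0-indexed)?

U+267A → 3-byte form E2 99 BA at offsets 0–2.
U+0628 → 2-byte form D8 A8 at offsets 3–4.
U+4E63 → 3-byte form E4 B9 A3 at offsets 5–7.
U+1111 → 3-byte form E1 84 91 at offsets 8–10.
U+B9CD4 → 4-byte form F2 B9 B3 94 at offsets 11–14.
U+16A9 → 3-byte form E1 9A A9 at offsets 15–17.
Offset 15 falls in char 6's range; it's byte 1 of E1 9A A9 = 0xE1.

0xE1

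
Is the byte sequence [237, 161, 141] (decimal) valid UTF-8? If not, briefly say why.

Structurally a 3-byte sequence; payload = 0xD84D.
But 0xD84D is in U+D800–U+DFFF, the surrogate range. Surrogates are not Unicode scalar values and are forbidden in UTF-8.

invalid (encodes a surrogate (U+D800–U+DFFF))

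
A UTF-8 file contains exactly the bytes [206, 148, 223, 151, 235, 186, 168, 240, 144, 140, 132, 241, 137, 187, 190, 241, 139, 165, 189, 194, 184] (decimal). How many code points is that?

Byte at offset 0: 0xCE = 11001110 → 2-byte char (#1). Advance 2.
Byte at offset 2: 0xDF = 11011111 → 2-byte char (#2). Advance 2.
Byte at offset 4: 0xEB = 11101011 → 3-byte char (#3). Advance 3.
Byte at offset 7: 0xF0 = 11110000 → 4-byte char (#4). Advance 4.
Byte at offset 11: 0xF1 = 11110001 → 4-byte char (#5). Advance 4.
Byte at offset 15: 0xF1 = 11110001 → 4-byte char (#6). Advance 4.
Byte at offset 19: 0xC2 = 11000010 → 2-byte char (#7). Advance 2.
Reached end at offset 21 after 7 code points.

7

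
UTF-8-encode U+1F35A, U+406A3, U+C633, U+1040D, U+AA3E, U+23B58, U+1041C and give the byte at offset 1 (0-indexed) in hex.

U+1F35A → 4-byte form F0 9F 8D 9A at offsets 0–3.
Offset 1 falls in char 1's range; it's byte 2 of F0 9F 8D 9A = 0x9F.

0x9F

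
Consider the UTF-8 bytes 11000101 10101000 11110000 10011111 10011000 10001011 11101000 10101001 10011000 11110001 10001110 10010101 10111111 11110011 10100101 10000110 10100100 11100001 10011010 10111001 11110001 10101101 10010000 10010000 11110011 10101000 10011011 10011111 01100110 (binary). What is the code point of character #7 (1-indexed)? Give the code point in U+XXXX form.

Offset 0: leading byte 0xC5 = 11000101 → 2-byte char #1 = C5 A8.
Offset 2: leading byte 0xF0 = 11110000 → 4-byte char #2 = F0 9F 98 8B.
Offset 6: leading byte 0xE8 = 11101000 → 3-byte char #3 = E8 A9 98.
Offset 9: leading byte 0xF1 = 11110001 → 4-byte char #4 = F1 8E 95 BF.
Offset 13: leading byte 0xF3 = 11110011 → 4-byte char #5 = F3 A5 86 A4.
Offset 17: leading byte 0xE1 = 11100001 → 3-byte char #6 = E1 9A B9.
Offset 20: leading byte 0xF1 = 11110001 → 4-byte char #7 = F1 AD 90 90.
Leading byte 0xF1 = 11110001 matches 11110xxx → 4-byte sequence.
Byte 1: 0xF1 = 11110001, payload 001 (3 bits).
Byte 2: 0xAD = 10101101 (10xxxxxx ✓), payload 101101.
Byte 3: 0x90 = 10010000 (10xxxxxx ✓), payload 010000.
Byte 4: 0x90 = 10010000 (10xxxxxx ✓), payload 010000.
Concatenate: 001101101010000010000 = 0x6D410 (21 bits → U+6D410).

U+6D410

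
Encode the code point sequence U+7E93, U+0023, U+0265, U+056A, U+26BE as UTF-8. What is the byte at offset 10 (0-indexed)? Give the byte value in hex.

0xBE

U+7E93 → 3-byte form E7 BA 93 at offsets 0–2.
U+0023 → 1-byte form 23 at offsets 3–3.
U+0265 → 2-byte form C9 A5 at offsets 4–5.
U+056A → 2-byte form D5 AA at offsets 6–7.
U+26BE → 3-byte form E2 9A BE at offsets 8–10.
Offset 10 falls in char 5's range; it's byte 3 of E2 9A BE = 0xBE.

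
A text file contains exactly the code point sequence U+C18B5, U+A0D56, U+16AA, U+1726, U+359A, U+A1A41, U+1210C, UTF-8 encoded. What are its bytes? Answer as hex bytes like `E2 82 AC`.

U+C18B5: 4-byte form → F3 81 A2 B5.
U+A0D56: 4-byte form → F2 A0 B5 96.
U+16AA: 3-byte form → E1 9A AA.
U+1726: 3-byte form → E1 9C A6.
U+359A: 3-byte form → E3 96 9A.
U+A1A41: 4-byte form → F2 A1 A9 81.
U+1210C: 4-byte form → F0 92 84 8C.
Concatenated (25 bytes): F3 81 A2 B5 F2 A0 B5 96 E1 9A AA E1 9C A6 E3 96 9A F2 A1 A9 81 F0 92 84 8C.

F3 81 A2 B5 F2 A0 B5 96 E1 9A AA E1 9C A6 E3 96 9A F2 A1 A9 81 F0 92 84 8C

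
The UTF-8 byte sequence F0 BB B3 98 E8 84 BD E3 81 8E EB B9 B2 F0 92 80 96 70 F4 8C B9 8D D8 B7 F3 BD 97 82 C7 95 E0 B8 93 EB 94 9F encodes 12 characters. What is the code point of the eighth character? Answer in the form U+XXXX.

Offset 0: leading byte 0xF0 = 11110000 → 4-byte char #1 = F0 BB B3 98.
Offset 4: leading byte 0xE8 = 11101000 → 3-byte char #2 = E8 84 BD.
Offset 7: leading byte 0xE3 = 11100011 → 3-byte char #3 = E3 81 8E.
Offset 10: leading byte 0xEB = 11101011 → 3-byte char #4 = EB B9 B2.
Offset 13: leading byte 0xF0 = 11110000 → 4-byte char #5 = F0 92 80 96.
Offset 17: leading byte 0x70 = 01110000 → 1-byte char #6 = 70.
Offset 18: leading byte 0xF4 = 11110100 → 4-byte char #7 = F4 8C B9 8D.
Offset 22: leading byte 0xD8 = 11011000 → 2-byte char #8 = D8 B7.
Leading byte 0xD8 = 11011000 matches 110xxxxx → 2-byte sequence.
Byte 1: 0xD8 = 11011000, payload 11000 (5 bits).
Byte 2: 0xB7 = 10110111 (10xxxxxx ✓), payload 110111.
Concatenate: 11000110111 = 0x637 (11 bits → U+0637).

U+0637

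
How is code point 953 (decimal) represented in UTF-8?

U+03B9 = 0x3B9 = 953 decimal. In range U+0080–U+07FF → 2-byte form: 110xxxxx 10xxxxxx.
Binary (11 bits): 01110111001.
Split 5+6: 01110 | 111001.
Byte 1: 11001110 = 0xCE.
Byte 2: 10111001 = 0xB9.

CE B9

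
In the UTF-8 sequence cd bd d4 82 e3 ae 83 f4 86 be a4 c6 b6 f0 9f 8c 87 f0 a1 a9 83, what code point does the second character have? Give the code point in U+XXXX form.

U+0502

Offset 0: leading byte 0xCD = 11001101 → 2-byte char #1 = CD BD.
Offset 2: leading byte 0xD4 = 11010100 → 2-byte char #2 = D4 82.
Leading byte 0xD4 = 11010100 matches 110xxxxx → 2-byte sequence.
Byte 1: 0xD4 = 11010100, payload 10100 (5 bits).
Byte 2: 0x82 = 10000010 (10xxxxxx ✓), payload 000010.
Concatenate: 10100000010 = 0x502 (11 bits → U+0502).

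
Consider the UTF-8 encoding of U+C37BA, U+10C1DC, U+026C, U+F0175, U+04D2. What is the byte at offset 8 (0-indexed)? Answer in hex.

U+C37BA → 4-byte form F3 83 9E BA at offsets 0–3.
U+10C1DC → 4-byte form F4 8C 87 9C at offsets 4–7.
U+026C → 2-byte form C9 AC at offsets 8–9.
Offset 8 falls in char 3's range; it's byte 1 of C9 AC = 0xC9.

0xC9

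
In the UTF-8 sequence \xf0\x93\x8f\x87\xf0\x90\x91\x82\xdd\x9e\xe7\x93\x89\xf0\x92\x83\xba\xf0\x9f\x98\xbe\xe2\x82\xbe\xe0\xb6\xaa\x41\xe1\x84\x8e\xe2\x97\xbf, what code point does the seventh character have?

Offset 0: leading byte 0xF0 = 11110000 → 4-byte char #1 = F0 93 8F 87.
Offset 4: leading byte 0xF0 = 11110000 → 4-byte char #2 = F0 90 91 82.
Offset 8: leading byte 0xDD = 11011101 → 2-byte char #3 = DD 9E.
Offset 10: leading byte 0xE7 = 11100111 → 3-byte char #4 = E7 93 89.
Offset 13: leading byte 0xF0 = 11110000 → 4-byte char #5 = F0 92 83 BA.
Offset 17: leading byte 0xF0 = 11110000 → 4-byte char #6 = F0 9F 98 BE.
Offset 21: leading byte 0xE2 = 11100010 → 3-byte char #7 = E2 82 BE.
Leading byte 0xE2 = 11100010 matches 1110xxxx → 3-byte sequence.
Byte 1: 0xE2 = 11100010, payload 0010 (4 bits).
Byte 2: 0x82 = 10000010 (10xxxxxx ✓), payload 000010.
Byte 3: 0xBE = 10111110 (10xxxxxx ✓), payload 111110.
Concatenate: 0010000010111110 = 0x20BE (16 bits → U+20BE).

U+20BE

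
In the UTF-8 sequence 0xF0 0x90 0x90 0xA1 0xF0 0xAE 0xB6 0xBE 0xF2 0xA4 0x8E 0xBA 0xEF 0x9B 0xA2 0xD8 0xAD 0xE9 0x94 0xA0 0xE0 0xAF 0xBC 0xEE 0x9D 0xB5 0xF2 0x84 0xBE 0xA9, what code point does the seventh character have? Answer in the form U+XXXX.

U+0BFC

Offset 0: leading byte 0xF0 = 11110000 → 4-byte char #1 = F0 90 90 A1.
Offset 4: leading byte 0xF0 = 11110000 → 4-byte char #2 = F0 AE B6 BE.
Offset 8: leading byte 0xF2 = 11110010 → 4-byte char #3 = F2 A4 8E BA.
Offset 12: leading byte 0xEF = 11101111 → 3-byte char #4 = EF 9B A2.
Offset 15: leading byte 0xD8 = 11011000 → 2-byte char #5 = D8 AD.
Offset 17: leading byte 0xE9 = 11101001 → 3-byte char #6 = E9 94 A0.
Offset 20: leading byte 0xE0 = 11100000 → 3-byte char #7 = E0 AF BC.
Leading byte 0xE0 = 11100000 matches 1110xxxx → 3-byte sequence.
Byte 1: 0xE0 = 11100000, payload 0000 (4 bits).
Byte 2: 0xAF = 10101111 (10xxxxxx ✓), payload 101111.
Byte 3: 0xBC = 10111100 (10xxxxxx ✓), payload 111100.
Concatenate: 0000101111111100 = 0xBFC (16 bits → U+0BFC).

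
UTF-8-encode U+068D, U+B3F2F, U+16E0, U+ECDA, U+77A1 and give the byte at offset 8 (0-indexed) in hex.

0xA0

U+068D → 2-byte form DA 8D at offsets 0–1.
U+B3F2F → 4-byte form F2 B3 BC AF at offsets 2–5.
U+16E0 → 3-byte form E1 9B A0 at offsets 6–8.
Offset 8 falls in char 3's range; it's byte 3 of E1 9B A0 = 0xA0.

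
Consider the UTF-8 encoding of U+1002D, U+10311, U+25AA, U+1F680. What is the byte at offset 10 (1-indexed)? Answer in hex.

1-indexed offset 10 is 0-indexed offset 9.
U+1002D → 4-byte form F0 90 80 AD at offsets 0–3.
U+10311 → 4-byte form F0 90 8C 91 at offsets 4–7.
U+25AA → 3-byte form E2 96 AA at offsets 8–10.
Offset 9 falls in char 3's range; it's byte 2 of E2 96 AA = 0x96.

0x96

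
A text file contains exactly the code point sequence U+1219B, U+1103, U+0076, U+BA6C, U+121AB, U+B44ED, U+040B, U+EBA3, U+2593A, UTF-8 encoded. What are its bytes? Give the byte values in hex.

U+1219B: 4-byte form → F0 92 86 9B.
U+1103: 3-byte form → E1 84 83.
U+0076: 1-byte form → 76.
U+BA6C: 3-byte form → EB A9 AC.
U+121AB: 4-byte form → F0 92 86 AB.
U+B44ED: 4-byte form → F2 B4 93 AD.
U+040B: 2-byte form → D0 8B.
U+EBA3: 3-byte form → EE AE A3.
U+2593A: 4-byte form → F0 A5 A4 BA.
Concatenated (28 bytes): F0 92 86 9B E1 84 83 76 EB A9 AC F0 92 86 AB F2 B4 93 AD D0 8B EE AE A3 F0 A5 A4 BA.

F0 92 86 9B E1 84 83 76 EB A9 AC F0 92 86 AB F2 B4 93 AD D0 8B EE AE A3 F0 A5 A4 BA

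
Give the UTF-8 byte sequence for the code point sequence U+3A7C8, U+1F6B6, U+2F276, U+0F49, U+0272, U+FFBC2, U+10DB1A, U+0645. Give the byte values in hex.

F0 BA 9F 88 F0 9F 9A B6 F0 AF 89 B6 E0 BD 89 C9 B2 F3 BF AF 82 F4 8D AC 9A D9 85

U+3A7C8: 4-byte form → F0 BA 9F 88.
U+1F6B6: 4-byte form → F0 9F 9A B6.
U+2F276: 4-byte form → F0 AF 89 B6.
U+0F49: 3-byte form → E0 BD 89.
U+0272: 2-byte form → C9 B2.
U+FFBC2: 4-byte form → F3 BF AF 82.
U+10DB1A: 4-byte form → F4 8D AC 9A.
U+0645: 2-byte form → D9 85.
Concatenated (27 bytes): F0 BA 9F 88 F0 9F 9A B6 F0 AF 89 B6 E0 BD 89 C9 B2 F3 BF AF 82 F4 8D AC 9A D9 85.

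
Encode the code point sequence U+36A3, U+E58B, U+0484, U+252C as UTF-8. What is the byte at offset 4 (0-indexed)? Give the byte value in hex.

U+36A3 → 3-byte form E3 9A A3 at offsets 0–2.
U+E58B → 3-byte form EE 96 8B at offsets 3–5.
Offset 4 falls in char 2's range; it's byte 2 of EE 96 8B = 0x96.

0x96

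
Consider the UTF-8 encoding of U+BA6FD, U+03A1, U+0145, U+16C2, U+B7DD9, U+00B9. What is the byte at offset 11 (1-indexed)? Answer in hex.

1-indexed offset 11 is 0-indexed offset 10.
U+BA6FD → 4-byte form F2 BA 9B BD at offsets 0–3.
U+03A1 → 2-byte form CE A1 at offsets 4–5.
U+0145 → 2-byte form C5 85 at offsets 6–7.
U+16C2 → 3-byte form E1 9B 82 at offsets 8–10.
Offset 10 falls in char 4's range; it's byte 3 of E1 9B 82 = 0x82.

0x82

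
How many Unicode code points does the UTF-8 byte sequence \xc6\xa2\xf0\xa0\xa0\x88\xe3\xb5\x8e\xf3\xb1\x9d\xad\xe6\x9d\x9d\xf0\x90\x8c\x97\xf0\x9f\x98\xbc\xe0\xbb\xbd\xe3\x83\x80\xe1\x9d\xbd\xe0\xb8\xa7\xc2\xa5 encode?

12

Byte at offset 0: 0xC6 = 11000110 → 2-byte char (#1). Advance 2.
Byte at offset 2: 0xF0 = 11110000 → 4-byte char (#2). Advance 4.
Byte at offset 6: 0xE3 = 11100011 → 3-byte char (#3). Advance 3.
Byte at offset 9: 0xF3 = 11110011 → 4-byte char (#4). Advance 4.
Byte at offset 13: 0xE6 = 11100110 → 3-byte char (#5). Advance 3.
Byte at offset 16: 0xF0 = 11110000 → 4-byte char (#6). Advance 4.
Byte at offset 20: 0xF0 = 11110000 → 4-byte char (#7). Advance 4.
Byte at offset 24: 0xE0 = 11100000 → 3-byte char (#8). Advance 3.
Byte at offset 27: 0xE3 = 11100011 → 3-byte char (#9). Advance 3.
Byte at offset 30: 0xE1 = 11100001 → 3-byte char (#10). Advance 3.
Byte at offset 33: 0xE0 = 11100000 → 3-byte char (#11). Advance 3.
Byte at offset 36: 0xC2 = 11000010 → 2-byte char (#12). Advance 2.
Reached end at offset 38 after 12 code points.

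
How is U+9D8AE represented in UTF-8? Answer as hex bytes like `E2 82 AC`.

F2 9D A2 AE

U+9D8AE = 0x9D8AE = 645294 decimal. In range U+10000–U+10FFFF → 4-byte form: 11110xxx 10xxxxxx 10xxxxxx 10xxxxxx.
Binary (21 bits): 010011101100010101110.
Split 3+6+6+6: 010 | 011101 | 100010 | 101110.
Byte 1: 11110010 = 0xF2.
Byte 2: 10011101 = 0x9D.
Byte 3: 10100010 = 0xA2.
Byte 4: 10101110 = 0xAE.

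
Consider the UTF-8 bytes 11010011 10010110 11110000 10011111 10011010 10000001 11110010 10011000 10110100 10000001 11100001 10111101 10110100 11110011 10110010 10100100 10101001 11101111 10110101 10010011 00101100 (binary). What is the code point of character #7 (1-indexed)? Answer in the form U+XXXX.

Offset 0: leading byte 0xD3 = 11010011 → 2-byte char #1 = D3 96.
Offset 2: leading byte 0xF0 = 11110000 → 4-byte char #2 = F0 9F 9A 81.
Offset 6: leading byte 0xF2 = 11110010 → 4-byte char #3 = F2 98 B4 81.
Offset 10: leading byte 0xE1 = 11100001 → 3-byte char #4 = E1 BD B4.
Offset 13: leading byte 0xF3 = 11110011 → 4-byte char #5 = F3 B2 A4 A9.
Offset 17: leading byte 0xEF = 11101111 → 3-byte char #6 = EF B5 93.
Offset 20: leading byte 0x2C = 00101100 → 1-byte char #7 = 2C.
Leading byte 0x2C = 00101100 matches 0xxxxxxx → 1-byte sequence.
Byte 1: 0x2C = 00101100, payload 0101100 (7 bits).
Concatenate: 0101100 = 0x2C (7 bits → U+002C).

U+002C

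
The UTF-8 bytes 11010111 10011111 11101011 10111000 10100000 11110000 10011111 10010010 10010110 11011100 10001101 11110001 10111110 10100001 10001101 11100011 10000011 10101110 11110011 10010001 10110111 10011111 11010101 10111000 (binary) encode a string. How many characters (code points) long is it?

8

Byte at offset 0: 0xD7 = 11010111 → 2-byte char (#1). Advance 2.
Byte at offset 2: 0xEB = 11101011 → 3-byte char (#2). Advance 3.
Byte at offset 5: 0xF0 = 11110000 → 4-byte char (#3). Advance 4.
Byte at offset 9: 0xDC = 11011100 → 2-byte char (#4). Advance 2.
Byte at offset 11: 0xF1 = 11110001 → 4-byte char (#5). Advance 4.
Byte at offset 15: 0xE3 = 11100011 → 3-byte char (#6). Advance 3.
Byte at offset 18: 0xF3 = 11110011 → 4-byte char (#7). Advance 4.
Byte at offset 22: 0xD5 = 11010101 → 2-byte char (#8). Advance 2.
Reached end at offset 24 after 8 code points.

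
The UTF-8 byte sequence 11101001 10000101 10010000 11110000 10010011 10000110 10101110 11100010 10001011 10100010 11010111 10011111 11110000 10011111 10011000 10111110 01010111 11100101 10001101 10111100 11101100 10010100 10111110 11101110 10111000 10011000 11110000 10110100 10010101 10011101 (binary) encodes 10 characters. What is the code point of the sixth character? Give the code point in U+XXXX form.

Offset 0: leading byte 0xE9 = 11101001 → 3-byte char #1 = E9 85 90.
Offset 3: leading byte 0xF0 = 11110000 → 4-byte char #2 = F0 93 86 AE.
Offset 7: leading byte 0xE2 = 11100010 → 3-byte char #3 = E2 8B A2.
Offset 10: leading byte 0xD7 = 11010111 → 2-byte char #4 = D7 9F.
Offset 12: leading byte 0xF0 = 11110000 → 4-byte char #5 = F0 9F 98 BE.
Offset 16: leading byte 0x57 = 01010111 → 1-byte char #6 = 57.
Leading byte 0x57 = 01010111 matches 0xxxxxxx → 1-byte sequence.
Byte 1: 0x57 = 01010111, payload 1010111 (7 bits).
Concatenate: 1010111 = 0x57 (7 bits → U+0057).

U+0057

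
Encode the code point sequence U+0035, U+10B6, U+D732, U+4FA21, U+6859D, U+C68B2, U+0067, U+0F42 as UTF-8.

U+0035: 1-byte form → 35.
U+10B6: 3-byte form → E1 82 B6.
U+D732: 3-byte form → ED 9C B2.
U+4FA21: 4-byte form → F1 8F A8 A1.
U+6859D: 4-byte form → F1 A8 96 9D.
U+C68B2: 4-byte form → F3 86 A2 B2.
U+0067: 1-byte form → 67.
U+0F42: 3-byte form → E0 BD 82.
Concatenated (23 bytes): 35 E1 82 B6 ED 9C B2 F1 8F A8 A1 F1 A8 96 9D F3 86 A2 B2 67 E0 BD 82.

35 E1 82 B6 ED 9C B2 F1 8F A8 A1 F1 A8 96 9D F3 86 A2 B2 67 E0 BD 82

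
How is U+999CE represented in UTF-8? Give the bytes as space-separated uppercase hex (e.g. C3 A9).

F2 99 A7 8E

U+999CE = 0x999CE = 629198 decimal. In range U+10000–U+10FFFF → 4-byte form: 11110xxx 10xxxxxx 10xxxxxx 10xxxxxx.
Binary (21 bits): 010011001100111001110.
Split 3+6+6+6: 010 | 011001 | 100111 | 001110.
Byte 1: 11110010 = 0xF2.
Byte 2: 10011001 = 0x99.
Byte 3: 10100111 = 0xA7.
Byte 4: 10001110 = 0x8E.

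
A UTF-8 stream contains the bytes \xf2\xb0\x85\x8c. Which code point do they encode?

U+B014C

Leading byte 0xF2 = 11110010 matches 11110xxx → 4-byte sequence.
Byte 1: 0xF2 = 11110010, payload 010 (3 bits).
Byte 2: 0xB0 = 10110000 (10xxxxxx ✓), payload 110000.
Byte 3: 0x85 = 10000101 (10xxxxxx ✓), payload 000101.
Byte 4: 0x8C = 10001100 (10xxxxxx ✓), payload 001100.
Concatenate: 010110000000101001100 = 0xB014C (21 bits → U+B014C).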